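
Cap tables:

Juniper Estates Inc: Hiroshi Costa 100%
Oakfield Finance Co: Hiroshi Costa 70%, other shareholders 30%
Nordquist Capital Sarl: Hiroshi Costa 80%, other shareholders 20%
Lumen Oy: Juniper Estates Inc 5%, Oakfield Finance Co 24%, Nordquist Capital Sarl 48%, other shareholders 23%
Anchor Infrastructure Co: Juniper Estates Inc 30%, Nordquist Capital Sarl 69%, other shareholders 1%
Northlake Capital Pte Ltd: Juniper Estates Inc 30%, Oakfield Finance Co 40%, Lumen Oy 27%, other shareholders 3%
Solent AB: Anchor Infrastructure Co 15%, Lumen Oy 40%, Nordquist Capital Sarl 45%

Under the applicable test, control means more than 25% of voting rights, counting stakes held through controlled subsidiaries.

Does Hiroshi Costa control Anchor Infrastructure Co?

Hiroshi holds 100% of Juniper, so Hiroshi controls Juniper.
Hiroshi holds 80% of Nordquist, so Hiroshi controls Nordquist.
Juniper and Nordquist together hold 30% + 69% = 99% of Anchor, so Hiroshi controls Anchor.

Yes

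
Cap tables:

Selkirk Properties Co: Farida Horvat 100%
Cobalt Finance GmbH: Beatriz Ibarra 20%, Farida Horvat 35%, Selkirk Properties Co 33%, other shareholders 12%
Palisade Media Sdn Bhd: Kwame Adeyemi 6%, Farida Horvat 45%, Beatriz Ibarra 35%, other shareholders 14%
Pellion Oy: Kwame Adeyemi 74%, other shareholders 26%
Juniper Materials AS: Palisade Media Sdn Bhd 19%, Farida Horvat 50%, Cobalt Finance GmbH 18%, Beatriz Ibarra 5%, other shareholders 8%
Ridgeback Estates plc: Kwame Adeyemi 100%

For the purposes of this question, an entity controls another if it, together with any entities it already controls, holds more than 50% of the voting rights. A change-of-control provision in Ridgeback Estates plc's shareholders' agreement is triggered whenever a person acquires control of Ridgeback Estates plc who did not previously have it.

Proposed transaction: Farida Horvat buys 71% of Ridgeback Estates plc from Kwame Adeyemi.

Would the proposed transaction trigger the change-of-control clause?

The purchase adds only to Farida's holdings (Kwame's stake shrinks), so Farida is the only person who could newly come to control Ridgeback.
Farida holds 100% of Selkirk, so Farida controls Selkirk.
Farida and Selkirk together hold 35% + 33% = 68% of Cobalt, so Farida controls Cobalt.
Farida and Cobalt together hold 50% + 18% = 68% of Juniper, so Farida controls Juniper.
Neither Farida nor any entity Farida controls holds any voting interest in Ridgeback.
So before the transaction, Farida does not control Ridgeback.
After the purchase, Farida holds 71% of Ridgeback directly, and Kwame's stake falls to 29%.
Farida holds 71% of Ridgeback, so Farida controls Ridgeback.
Farida did not control Ridgeback before and does after, so the clause is triggered.

Yes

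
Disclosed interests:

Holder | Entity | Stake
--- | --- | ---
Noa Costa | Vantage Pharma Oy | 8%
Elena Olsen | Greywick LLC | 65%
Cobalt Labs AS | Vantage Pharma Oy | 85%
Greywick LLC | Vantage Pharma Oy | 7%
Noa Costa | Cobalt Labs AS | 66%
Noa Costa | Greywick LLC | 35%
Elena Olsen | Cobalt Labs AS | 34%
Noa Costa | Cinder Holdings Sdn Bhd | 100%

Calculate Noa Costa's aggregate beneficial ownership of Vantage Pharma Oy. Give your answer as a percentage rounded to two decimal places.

Noa reaches Vantage along 3 paths.
Direct stake: 8% = 8%.
Via Greywick: 35% × 7% = 2.45%.
Via Cobalt: 66% × 85% = 56.1%.
Total: 8% + 2.45% + 56.1% = 66.55%.

66.55%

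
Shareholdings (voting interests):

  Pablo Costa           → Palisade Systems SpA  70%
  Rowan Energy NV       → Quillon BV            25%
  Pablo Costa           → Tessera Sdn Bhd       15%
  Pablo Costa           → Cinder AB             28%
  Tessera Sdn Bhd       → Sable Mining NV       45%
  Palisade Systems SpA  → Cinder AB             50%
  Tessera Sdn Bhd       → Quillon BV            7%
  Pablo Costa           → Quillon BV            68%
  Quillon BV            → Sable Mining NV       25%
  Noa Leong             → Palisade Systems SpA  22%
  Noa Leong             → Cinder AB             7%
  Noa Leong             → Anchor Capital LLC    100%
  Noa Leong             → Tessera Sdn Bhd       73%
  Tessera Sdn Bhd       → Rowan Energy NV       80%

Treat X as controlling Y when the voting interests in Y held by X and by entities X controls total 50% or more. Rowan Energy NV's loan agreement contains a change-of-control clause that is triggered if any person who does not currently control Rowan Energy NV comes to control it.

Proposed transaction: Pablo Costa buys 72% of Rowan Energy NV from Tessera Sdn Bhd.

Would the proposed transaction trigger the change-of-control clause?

The purchase adds only to Pablo's holdings (Tessera's stake shrinks), so Pablo is the only person who could newly come to control Rowan.
Pablo holds 70% of Palisade, so Pablo controls Palisade.
Palisade and Pablo together hold 50% + 28% = 78% of Cinder, so Pablo controls Cinder.
Pablo holds 68% of Quillon, so Pablo controls Quillon.
Neither Pablo nor any entity Pablo controls holds any voting interest in Rowan.
So before the transaction, Pablo does not control Rowan.
After the purchase, Pablo holds 72% of Rowan directly, and Tessera's stake falls to 8%.
Pablo holds 72% of Rowan, so Pablo controls Rowan.
Pablo did not control Rowan before and does after, so the clause is triggered.

Yes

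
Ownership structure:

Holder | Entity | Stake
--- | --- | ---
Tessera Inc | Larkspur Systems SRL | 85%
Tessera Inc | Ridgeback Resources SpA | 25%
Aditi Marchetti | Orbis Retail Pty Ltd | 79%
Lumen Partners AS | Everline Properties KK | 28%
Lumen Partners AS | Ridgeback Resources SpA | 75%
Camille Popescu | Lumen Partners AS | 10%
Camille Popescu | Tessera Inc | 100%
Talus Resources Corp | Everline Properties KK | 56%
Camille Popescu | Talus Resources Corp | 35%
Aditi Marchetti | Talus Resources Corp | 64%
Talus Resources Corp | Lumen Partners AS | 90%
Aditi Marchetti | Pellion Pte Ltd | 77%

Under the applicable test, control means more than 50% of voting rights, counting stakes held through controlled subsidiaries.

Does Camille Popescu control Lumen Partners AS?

No

Camille holds 100% of Tessera, so Camille controls Tessera.
Tessera holds 85% of Larkspur, so Camille controls Larkspur.
In Lumen, Camille's side holds only 10%, not > 50%.
So Camille does not control Lumen.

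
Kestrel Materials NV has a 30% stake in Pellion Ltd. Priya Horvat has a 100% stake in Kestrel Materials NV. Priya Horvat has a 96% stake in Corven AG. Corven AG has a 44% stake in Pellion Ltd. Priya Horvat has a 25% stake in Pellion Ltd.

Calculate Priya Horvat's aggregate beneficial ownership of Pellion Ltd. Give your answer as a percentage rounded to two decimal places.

97.24%

Priya reaches Pellion along 3 paths.
Via Kestrel: 100% × 30% = 30%.
Via Corven: 96% × 44% = 42.24%.
Direct stake: 25% = 25%.
Total: 30% + 42.24% + 25% = 97.24%.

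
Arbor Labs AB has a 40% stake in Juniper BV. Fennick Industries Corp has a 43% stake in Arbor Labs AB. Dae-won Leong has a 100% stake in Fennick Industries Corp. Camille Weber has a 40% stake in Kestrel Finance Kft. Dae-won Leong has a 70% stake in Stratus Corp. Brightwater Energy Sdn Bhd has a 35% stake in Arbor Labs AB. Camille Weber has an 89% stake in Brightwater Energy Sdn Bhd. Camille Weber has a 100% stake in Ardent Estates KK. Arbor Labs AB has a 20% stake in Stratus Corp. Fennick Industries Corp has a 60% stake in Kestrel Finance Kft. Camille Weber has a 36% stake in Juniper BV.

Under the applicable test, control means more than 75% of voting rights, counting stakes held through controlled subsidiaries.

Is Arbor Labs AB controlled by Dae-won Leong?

Dae-won holds 100% of Fennick, so Dae-won controls Fennick.
In Arbor, Dae-won's side holds only 43%, not > 75%.
So Dae-won does not control Arbor.

No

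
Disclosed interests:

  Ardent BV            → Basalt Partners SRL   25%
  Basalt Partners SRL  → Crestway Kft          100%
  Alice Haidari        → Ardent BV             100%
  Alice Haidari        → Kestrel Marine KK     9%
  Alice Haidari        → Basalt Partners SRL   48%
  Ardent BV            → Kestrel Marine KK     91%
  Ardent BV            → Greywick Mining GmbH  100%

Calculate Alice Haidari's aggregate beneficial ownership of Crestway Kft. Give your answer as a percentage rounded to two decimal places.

Alice reaches Crestway along 2 paths.
Via Basalt: 48% × 100% = 48%.
Via Ardent → Basalt: 100% × 25% × 100% = 25%.
Total: 48% + 25% = 73%.
Rounded: 73.00%.

73.00%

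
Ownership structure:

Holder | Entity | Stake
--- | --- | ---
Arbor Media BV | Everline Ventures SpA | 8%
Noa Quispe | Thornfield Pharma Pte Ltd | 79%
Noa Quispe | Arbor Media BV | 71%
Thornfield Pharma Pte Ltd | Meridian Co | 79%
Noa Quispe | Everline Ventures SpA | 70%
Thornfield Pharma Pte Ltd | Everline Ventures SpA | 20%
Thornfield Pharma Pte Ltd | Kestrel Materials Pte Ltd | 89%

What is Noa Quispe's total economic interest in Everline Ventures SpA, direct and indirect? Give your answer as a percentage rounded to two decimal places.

91.48%

Noa reaches Everline along 3 paths.
Via Thornfield: 79% × 20% = 15.8%.
Direct stake: 70% = 70%.
Via Arbor: 71% × 8% = 5.68%.
Total: 15.8% + 70% + 5.68% = 91.48%.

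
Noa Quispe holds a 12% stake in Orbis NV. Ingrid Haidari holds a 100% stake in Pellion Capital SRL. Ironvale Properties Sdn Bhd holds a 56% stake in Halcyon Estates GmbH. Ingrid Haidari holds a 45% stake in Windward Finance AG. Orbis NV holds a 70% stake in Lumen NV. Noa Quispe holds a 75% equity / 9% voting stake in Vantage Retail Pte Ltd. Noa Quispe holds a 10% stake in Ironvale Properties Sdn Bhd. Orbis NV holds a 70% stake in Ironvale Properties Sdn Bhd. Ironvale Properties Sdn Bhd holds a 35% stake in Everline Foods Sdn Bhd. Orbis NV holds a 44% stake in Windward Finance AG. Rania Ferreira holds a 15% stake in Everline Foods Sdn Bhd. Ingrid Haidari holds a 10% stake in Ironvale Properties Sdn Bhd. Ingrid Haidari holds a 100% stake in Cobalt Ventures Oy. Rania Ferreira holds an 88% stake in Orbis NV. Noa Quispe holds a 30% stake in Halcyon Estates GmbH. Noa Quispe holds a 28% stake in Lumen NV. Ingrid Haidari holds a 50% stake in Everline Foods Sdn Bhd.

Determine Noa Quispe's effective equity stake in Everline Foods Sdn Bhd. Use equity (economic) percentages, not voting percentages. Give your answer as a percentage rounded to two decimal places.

6.44%

Noa reaches Everline along 2 paths.
Via Ironvale: 10% × 35% = 3.5%.
Via Orbis → Ironvale: 12% × 70% × 35% = 2.94%.
Total: 3.5% + 2.94% = 6.44%.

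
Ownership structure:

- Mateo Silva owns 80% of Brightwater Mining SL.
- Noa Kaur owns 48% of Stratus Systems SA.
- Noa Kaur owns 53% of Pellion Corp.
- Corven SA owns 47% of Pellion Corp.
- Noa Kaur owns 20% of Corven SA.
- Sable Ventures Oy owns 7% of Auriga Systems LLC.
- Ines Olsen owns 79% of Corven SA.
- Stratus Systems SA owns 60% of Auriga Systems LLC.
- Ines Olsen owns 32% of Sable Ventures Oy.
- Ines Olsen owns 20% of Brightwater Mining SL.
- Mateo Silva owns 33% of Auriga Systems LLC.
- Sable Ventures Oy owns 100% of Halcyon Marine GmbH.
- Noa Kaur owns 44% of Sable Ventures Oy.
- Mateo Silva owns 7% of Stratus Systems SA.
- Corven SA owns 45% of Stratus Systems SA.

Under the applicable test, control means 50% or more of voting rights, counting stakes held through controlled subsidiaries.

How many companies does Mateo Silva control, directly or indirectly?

1

Mateo holds 80% of Brightwater, so Mateo controls Brightwater.
No other company's threshold is met.
Mateo controls 1 company.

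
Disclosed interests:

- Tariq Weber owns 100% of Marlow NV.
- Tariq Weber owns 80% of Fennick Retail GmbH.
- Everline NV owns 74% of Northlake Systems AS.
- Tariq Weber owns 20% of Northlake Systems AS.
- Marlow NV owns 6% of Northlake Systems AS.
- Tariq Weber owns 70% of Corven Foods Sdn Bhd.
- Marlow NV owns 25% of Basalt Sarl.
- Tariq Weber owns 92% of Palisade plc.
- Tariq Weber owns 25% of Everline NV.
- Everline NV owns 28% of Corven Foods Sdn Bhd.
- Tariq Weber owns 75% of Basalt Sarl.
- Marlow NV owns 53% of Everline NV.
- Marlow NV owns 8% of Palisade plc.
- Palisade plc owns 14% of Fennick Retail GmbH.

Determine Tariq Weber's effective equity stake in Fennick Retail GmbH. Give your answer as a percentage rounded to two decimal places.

Tariq reaches Fennick along 3 paths.
Direct stake: 80% = 80%.
Via Marlow → Palisade: 100% × 8% × 14% = 1.12%.
Via Palisade: 92% × 14% = 12.88%.
Total: 80% + 1.12% + 12.88% = 94%.
Rounded: 94.00%.

94.00%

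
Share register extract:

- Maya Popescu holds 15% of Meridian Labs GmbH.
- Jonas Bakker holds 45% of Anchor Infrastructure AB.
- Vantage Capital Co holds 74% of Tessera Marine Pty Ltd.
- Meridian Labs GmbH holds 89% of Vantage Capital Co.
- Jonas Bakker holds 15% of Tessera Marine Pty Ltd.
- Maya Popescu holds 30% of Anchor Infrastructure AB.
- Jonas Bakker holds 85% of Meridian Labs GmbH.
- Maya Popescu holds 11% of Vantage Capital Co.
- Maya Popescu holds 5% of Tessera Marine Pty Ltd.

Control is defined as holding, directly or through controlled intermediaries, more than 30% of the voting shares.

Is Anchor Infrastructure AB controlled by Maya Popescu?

No

Maya's largest direct stake is 30% in Anchor, which does not meet the threshold, so Maya controls no company.
In Anchor, Maya's side holds only 30%, not > 30%.
So Maya does not control Anchor.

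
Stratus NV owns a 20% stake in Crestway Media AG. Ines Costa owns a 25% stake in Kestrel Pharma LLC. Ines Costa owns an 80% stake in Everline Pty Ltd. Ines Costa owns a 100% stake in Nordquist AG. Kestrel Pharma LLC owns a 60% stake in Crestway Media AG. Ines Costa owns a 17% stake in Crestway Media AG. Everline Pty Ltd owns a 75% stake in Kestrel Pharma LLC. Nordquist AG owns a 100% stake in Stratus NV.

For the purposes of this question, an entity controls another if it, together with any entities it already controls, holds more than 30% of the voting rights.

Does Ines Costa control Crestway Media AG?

Ines holds 80% of Everline, so Ines controls Everline.
Everline and Ines together hold 75% + 25% = 100% of Kestrel, so Ines controls Kestrel.
Ines holds 100% of Nordquist, so Ines controls Nordquist.
Nordquist holds 100% of Stratus, so Ines controls Stratus.
Ines and Stratus and Kestrel together hold 17% + 20% + 60% = 97% of Crestway, so Ines controls Crestway.

Yes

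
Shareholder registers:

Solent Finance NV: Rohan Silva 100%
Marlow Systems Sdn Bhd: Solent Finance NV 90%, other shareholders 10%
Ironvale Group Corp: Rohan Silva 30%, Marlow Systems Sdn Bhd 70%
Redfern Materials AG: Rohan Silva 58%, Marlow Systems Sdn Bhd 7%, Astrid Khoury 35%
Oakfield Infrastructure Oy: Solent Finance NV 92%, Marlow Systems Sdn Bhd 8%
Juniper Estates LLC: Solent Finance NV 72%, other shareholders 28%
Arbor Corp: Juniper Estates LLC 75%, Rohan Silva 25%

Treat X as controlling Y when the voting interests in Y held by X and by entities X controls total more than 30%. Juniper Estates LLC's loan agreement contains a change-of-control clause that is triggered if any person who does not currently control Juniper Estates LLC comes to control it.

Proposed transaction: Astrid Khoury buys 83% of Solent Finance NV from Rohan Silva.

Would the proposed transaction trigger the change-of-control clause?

The purchase adds only to Astrid's holdings (Rohan's stake shrinks), so Astrid is the only person who could newly come to control Juniper.
Astrid holds 35% of Redfern, so Astrid controls Redfern.
Neither Astrid nor any entity Astrid controls holds any voting interest in Juniper.
So before the transaction, Astrid does not control Juniper.
After the purchase, Astrid holds 83% of Solent directly, and Rohan's stake falls to 17%.
Astrid holds 83% of Solent, so Astrid controls Solent.
Solent holds 72% of Juniper, so Astrid controls Juniper.
Astrid did not control Juniper before and does after, so the clause is triggered.

Yes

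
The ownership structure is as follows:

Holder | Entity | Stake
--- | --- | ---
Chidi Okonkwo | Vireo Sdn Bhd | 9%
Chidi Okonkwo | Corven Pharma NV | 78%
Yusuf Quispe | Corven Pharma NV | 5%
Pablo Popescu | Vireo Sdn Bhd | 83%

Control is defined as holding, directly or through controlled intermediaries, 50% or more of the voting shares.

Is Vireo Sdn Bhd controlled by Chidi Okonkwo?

Chidi holds 78% of Corven, so Chidi controls Corven.
In Vireo, Chidi's side holds only 9%, not ≥ 50%.
So Chidi does not control Vireo.

No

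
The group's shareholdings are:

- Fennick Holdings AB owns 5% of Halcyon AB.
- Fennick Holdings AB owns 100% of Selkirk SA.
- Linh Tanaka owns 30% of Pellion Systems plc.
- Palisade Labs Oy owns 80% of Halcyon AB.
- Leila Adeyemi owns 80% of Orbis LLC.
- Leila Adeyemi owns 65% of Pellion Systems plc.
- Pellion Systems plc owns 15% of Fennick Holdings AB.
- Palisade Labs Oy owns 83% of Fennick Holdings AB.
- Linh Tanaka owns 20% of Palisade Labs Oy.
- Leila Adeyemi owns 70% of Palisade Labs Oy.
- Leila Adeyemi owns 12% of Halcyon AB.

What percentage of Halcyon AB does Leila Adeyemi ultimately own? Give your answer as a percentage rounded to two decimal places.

71.39%

Leila reaches Halcyon along 4 paths.
Via Palisade → Fennick: 70% × 83% × 5% = 2.905%.
Via Pellion → Fennick: 65% × 15% × 5% = 0.4875%.
Via Palisade: 70% × 80% = 56%.
Direct stake: 12% = 12%.
Total: 2.905% + 0.4875% + 56% + 12% = 71.3925%.
Rounded: 71.39%.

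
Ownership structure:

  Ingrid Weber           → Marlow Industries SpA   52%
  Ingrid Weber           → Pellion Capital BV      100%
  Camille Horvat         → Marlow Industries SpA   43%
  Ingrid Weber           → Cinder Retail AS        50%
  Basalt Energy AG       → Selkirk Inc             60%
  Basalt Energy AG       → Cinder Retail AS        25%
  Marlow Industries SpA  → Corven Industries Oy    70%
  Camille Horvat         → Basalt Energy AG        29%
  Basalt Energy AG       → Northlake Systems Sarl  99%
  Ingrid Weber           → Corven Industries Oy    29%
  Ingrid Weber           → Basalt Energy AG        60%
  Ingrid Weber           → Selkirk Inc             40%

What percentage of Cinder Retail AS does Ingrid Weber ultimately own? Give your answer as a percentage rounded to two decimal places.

65.00%

Ingrid reaches Cinder along 2 paths.
Via Basalt: 60% × 25% = 15%.
Direct stake: 50% = 50%.
Total: 15% + 50% = 65%.
Rounded: 65.00%.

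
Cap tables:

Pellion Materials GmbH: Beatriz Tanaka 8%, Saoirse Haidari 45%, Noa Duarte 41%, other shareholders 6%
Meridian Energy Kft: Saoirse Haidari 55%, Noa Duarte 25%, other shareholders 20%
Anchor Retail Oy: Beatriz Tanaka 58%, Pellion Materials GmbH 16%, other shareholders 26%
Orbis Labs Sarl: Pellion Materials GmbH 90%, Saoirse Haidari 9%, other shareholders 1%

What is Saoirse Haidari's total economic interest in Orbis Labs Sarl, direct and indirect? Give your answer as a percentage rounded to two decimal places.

Saoirse reaches Orbis along 2 paths.
Via Pellion: 45% × 90% = 40.5%.
Direct stake: 9% = 9%.
Total: 40.5% + 9% = 49.5%.
Rounded: 49.50%.

49.50%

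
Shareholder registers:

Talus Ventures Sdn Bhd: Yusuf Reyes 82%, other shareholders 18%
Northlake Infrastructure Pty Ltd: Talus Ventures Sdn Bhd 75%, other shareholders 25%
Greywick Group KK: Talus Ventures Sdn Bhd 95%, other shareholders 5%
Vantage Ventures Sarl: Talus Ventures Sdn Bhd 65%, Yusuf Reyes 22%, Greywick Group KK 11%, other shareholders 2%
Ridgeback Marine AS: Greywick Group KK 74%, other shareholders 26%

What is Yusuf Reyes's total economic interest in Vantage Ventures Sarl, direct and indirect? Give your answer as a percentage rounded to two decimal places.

Yusuf reaches Vantage along 3 paths.
Via Talus: 82% × 65% = 53.3%.
Direct stake: 22% = 22%.
Via Talus → Greywick: 82% × 95% × 11% = 8.569%.
Total: 53.3% + 22% + 8.569% = 83.869%.
Rounded: 83.87%.

83.87%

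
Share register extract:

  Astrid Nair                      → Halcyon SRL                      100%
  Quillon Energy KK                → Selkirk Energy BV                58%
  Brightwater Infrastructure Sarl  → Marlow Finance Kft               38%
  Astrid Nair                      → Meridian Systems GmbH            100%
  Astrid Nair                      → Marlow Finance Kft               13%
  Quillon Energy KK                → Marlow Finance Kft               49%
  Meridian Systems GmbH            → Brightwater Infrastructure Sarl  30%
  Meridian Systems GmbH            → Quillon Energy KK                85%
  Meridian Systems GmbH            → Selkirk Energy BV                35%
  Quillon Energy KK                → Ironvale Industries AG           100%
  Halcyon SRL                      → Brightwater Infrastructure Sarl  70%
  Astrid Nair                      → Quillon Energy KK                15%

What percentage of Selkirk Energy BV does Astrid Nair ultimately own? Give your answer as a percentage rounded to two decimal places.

93.00%

Astrid reaches Selkirk along 3 paths.
Via Quillon: 15% × 58% = 8.7%.
Via Meridian → Quillon: 100% × 85% × 58% = 49.3%.
Via Meridian: 100% × 35% = 35%.
Total: 8.7% + 49.3% + 35% = 93%.
Rounded: 93.00%.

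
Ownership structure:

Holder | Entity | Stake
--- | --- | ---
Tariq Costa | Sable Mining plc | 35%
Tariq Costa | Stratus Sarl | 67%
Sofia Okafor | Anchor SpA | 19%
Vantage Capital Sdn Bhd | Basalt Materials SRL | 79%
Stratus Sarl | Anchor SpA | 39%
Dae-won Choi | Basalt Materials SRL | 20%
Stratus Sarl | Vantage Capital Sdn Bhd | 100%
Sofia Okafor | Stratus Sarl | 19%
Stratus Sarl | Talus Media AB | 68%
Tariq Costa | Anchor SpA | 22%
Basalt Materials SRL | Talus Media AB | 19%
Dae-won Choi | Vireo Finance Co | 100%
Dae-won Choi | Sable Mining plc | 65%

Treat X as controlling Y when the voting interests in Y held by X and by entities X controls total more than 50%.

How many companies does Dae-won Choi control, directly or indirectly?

Dae-won holds 65% of Sable, so Dae-won controls Sable.
Dae-won holds 100% of Vireo, so Dae-won controls Vireo.
No other company's threshold is met.
Dae-won controls 2 companies.

2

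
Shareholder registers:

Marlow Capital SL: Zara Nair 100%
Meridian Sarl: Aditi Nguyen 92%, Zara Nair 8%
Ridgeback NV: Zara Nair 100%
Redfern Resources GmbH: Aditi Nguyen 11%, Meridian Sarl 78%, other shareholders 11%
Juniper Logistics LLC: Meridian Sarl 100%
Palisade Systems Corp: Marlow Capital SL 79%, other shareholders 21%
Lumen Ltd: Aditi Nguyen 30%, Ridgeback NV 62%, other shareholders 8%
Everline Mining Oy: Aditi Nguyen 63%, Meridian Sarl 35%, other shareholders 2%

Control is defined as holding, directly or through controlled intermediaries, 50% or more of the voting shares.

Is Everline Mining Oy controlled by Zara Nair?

No

Zara holds 100% of Marlow, so Zara controls Marlow.
Zara holds 100% of Ridgeback, so Zara controls Ridgeback.
Marlow holds 79% of Palisade, so Zara controls Palisade.
Ridgeback holds 62% of Lumen, so Zara controls Lumen.
Neither Zara nor any entity Zara controls holds any voting interest in Everline.
So Zara does not control Everline.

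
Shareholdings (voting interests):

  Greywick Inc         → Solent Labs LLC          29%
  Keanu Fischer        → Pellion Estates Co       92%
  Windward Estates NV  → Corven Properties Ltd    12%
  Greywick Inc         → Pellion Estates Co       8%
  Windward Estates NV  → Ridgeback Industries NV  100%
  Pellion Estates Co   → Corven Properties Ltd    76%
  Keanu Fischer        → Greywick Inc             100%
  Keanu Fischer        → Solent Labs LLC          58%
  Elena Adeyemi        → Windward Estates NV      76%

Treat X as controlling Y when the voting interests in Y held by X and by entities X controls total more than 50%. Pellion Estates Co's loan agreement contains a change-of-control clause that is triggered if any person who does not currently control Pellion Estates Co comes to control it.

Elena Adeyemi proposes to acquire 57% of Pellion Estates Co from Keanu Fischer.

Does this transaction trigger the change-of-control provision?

Yes

The purchase adds only to Elena's holdings (Keanu's stake shrinks), so Elena is the only person who could newly come to control Pellion.
Elena holds 76% of Windward, so Elena controls Windward.
Windward holds 100% of Ridgeback, so Elena controls Ridgeback.
Neither Elena nor any entity Elena controls holds any voting interest in Pellion.
So before the transaction, Elena does not control Pellion.
After the purchase, Elena holds 57% of Pellion directly, and Keanu's stake falls to 35%.
Elena holds 57% of Pellion, so Elena controls Pellion.
Elena did not control Pellion before and does after, so the clause is triggered.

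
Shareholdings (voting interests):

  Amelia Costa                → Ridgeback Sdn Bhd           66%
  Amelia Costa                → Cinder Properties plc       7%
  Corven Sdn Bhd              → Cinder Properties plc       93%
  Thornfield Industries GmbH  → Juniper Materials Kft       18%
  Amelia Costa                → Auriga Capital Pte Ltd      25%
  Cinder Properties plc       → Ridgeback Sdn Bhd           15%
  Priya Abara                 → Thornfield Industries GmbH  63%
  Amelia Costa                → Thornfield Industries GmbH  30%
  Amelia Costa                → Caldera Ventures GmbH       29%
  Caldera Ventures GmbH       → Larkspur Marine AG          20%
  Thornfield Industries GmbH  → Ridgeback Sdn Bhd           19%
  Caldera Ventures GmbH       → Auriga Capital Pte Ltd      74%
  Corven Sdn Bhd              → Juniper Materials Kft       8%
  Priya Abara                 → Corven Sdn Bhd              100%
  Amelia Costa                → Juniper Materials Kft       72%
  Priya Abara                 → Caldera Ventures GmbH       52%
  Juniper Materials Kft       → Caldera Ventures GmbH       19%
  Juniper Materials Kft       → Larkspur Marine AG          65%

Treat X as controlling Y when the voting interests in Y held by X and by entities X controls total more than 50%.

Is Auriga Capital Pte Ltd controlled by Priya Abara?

Priya holds 52% of Caldera, so Priya controls Caldera.
Caldera holds 74% of Auriga, so Priya controls Auriga.

Yes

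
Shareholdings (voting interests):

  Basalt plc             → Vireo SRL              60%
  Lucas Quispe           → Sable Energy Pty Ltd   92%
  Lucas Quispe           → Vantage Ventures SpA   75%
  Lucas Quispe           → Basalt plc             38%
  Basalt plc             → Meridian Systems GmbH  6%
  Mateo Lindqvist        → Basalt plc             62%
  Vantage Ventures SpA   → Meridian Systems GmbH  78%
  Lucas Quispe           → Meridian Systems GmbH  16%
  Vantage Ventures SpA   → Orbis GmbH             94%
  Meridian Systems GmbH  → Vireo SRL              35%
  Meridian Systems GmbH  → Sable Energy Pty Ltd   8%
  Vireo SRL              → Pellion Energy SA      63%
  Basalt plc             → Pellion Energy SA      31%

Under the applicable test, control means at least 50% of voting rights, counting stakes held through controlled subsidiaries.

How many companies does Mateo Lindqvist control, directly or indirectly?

Mateo holds 62% of Basalt, so Mateo controls Basalt.
Basalt holds 60% of Vireo, so Mateo controls Vireo.
Basalt and Vireo together hold 31% + 63% = 94% of Pellion, so Mateo controls Pellion.
No other company's threshold is met.
Mateo controls 3 companies.

3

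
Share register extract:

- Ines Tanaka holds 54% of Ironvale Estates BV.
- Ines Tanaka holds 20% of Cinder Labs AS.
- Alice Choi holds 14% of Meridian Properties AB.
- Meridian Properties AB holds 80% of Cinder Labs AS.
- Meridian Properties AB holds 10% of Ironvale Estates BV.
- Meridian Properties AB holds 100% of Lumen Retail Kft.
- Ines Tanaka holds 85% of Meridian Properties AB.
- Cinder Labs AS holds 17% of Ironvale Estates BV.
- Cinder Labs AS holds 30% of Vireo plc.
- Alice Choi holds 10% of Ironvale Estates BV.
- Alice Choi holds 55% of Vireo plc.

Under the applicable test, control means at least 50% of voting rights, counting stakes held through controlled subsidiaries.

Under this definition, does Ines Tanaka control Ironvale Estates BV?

Ines holds 85% of Meridian, so Ines controls Meridian.
Meridian and Ines together hold 80% + 20% = 100% of Cinder, so Ines controls Cinder.
Meridian and Ines and Cinder together hold 10% + 54% + 17% = 81% of Ironvale, so Ines controls Ironvale.

Yes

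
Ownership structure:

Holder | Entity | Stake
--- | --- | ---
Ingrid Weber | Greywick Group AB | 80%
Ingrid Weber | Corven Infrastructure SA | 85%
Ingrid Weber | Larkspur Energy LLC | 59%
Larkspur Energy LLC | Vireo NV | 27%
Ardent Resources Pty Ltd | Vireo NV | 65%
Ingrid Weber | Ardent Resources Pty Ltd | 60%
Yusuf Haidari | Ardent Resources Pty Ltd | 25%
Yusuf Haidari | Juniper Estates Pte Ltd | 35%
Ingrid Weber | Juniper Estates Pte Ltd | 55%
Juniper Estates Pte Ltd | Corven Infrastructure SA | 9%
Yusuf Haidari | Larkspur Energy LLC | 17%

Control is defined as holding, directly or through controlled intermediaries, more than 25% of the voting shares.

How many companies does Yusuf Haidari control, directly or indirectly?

Yusuf holds 35% of Juniper, so Yusuf controls Juniper.
No other company's threshold is met.
Yusuf controls 1 company.

1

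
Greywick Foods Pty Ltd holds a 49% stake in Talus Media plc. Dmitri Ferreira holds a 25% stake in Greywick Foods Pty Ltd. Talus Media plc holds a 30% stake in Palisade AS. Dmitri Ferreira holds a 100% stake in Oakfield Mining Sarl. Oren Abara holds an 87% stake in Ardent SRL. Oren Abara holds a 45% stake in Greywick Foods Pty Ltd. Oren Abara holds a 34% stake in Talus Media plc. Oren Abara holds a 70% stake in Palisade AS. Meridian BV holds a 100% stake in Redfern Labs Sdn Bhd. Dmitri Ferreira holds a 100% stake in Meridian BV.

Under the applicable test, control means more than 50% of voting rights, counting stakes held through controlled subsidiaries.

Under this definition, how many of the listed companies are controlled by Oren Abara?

Oren holds 70% of Palisade, so Oren controls Palisade.
Oren holds 87% of Ardent, so Oren controls Ardent.
No other company's threshold is met.
Oren controls 2 companies.

2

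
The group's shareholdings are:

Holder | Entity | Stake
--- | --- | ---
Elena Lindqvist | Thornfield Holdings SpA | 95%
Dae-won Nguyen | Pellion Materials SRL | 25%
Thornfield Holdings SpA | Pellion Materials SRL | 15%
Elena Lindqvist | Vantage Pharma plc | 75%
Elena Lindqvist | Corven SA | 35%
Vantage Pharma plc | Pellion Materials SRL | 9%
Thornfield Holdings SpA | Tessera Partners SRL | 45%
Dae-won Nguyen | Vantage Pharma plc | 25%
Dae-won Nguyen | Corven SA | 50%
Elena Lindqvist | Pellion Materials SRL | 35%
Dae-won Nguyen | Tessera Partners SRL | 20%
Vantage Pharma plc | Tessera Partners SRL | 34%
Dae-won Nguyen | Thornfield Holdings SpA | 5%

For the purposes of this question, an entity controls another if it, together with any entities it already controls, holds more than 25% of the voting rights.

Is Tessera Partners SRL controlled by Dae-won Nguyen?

Dae-won holds 50% of Corven, so Dae-won controls Corven.
In Tessera, Dae-won's side holds only 20%, not > 25%.
So Dae-won does not control Tessera.

No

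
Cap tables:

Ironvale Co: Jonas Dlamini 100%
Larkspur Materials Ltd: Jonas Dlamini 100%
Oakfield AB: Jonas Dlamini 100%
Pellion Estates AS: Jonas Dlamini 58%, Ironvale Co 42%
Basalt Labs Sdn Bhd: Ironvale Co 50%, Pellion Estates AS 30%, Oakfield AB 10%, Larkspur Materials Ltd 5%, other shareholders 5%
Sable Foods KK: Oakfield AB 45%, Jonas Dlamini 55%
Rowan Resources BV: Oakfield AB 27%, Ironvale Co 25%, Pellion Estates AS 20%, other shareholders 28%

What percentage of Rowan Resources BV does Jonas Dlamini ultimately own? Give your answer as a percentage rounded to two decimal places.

72.00%

Jonas reaches Rowan along 4 paths.
Via Oakfield: 100% × 27% = 27%.
Via Ironvale: 100% × 25% = 25%.
Via Pellion: 58% × 20% = 11.6%.
Via Ironvale → Pellion: 100% × 42% × 20% = 8.4%.
Total: 27% + 25% + 11.6% + 8.4% = 72%.
Rounded: 72.00%.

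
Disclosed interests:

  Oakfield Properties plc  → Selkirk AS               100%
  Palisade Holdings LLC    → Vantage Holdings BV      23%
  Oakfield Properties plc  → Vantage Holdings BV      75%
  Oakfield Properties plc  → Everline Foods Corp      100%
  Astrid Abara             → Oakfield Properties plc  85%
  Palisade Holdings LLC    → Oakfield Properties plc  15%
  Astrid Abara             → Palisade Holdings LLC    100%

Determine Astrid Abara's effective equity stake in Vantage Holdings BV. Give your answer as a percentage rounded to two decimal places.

98.00%

Astrid reaches Vantage along 3 paths.
Via Oakfield: 85% × 75% = 63.75%.
Via Palisade → Oakfield: 100% × 15% × 75% = 11.25%.
Via Palisade: 100% × 23% = 23%.
Total: 63.75% + 11.25% + 23% = 98%.
Rounded: 98.00%.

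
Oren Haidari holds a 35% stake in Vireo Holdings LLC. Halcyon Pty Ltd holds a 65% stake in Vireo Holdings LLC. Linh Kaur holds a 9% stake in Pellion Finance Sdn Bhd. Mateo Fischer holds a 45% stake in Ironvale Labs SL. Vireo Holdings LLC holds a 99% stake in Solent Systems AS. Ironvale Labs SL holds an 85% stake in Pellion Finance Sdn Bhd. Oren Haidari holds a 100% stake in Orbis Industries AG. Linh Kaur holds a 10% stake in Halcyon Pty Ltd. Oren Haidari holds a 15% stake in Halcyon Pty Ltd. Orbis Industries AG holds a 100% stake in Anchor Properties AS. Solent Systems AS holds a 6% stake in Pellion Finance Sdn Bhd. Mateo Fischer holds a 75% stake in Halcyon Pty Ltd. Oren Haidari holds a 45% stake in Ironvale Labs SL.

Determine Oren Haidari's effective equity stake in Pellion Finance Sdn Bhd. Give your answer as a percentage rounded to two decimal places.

40.91%

Oren reaches Pellion along 3 paths.
Via Ironvale: 45% × 85% = 38.25%.
Via Vireo → Solent: 35% × 99% × 6% = 2.079%.
Via Halcyon → Vireo → Solent: 15% × 65% × 99% × 6% = 0.57915%.
Total: 38.25% + 2.079% + 0.57915% = 40.90815%.
Rounded: 40.91%.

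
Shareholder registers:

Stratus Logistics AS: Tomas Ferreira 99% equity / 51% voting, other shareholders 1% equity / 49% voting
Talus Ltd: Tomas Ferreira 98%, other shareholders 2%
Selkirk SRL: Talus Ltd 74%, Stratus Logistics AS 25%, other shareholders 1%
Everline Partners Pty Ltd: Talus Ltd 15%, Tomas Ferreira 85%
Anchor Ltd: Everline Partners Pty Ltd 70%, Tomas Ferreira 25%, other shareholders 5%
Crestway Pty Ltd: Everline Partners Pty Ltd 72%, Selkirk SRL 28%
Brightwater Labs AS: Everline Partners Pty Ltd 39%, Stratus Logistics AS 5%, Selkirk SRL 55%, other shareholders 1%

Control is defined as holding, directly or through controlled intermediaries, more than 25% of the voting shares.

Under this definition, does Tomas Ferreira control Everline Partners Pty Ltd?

Yes

Tomas holds 98% of Talus, so Tomas controls Talus.
Talus and Tomas together hold 15% + 85% = 100% of Everline, so Tomas controls Everline.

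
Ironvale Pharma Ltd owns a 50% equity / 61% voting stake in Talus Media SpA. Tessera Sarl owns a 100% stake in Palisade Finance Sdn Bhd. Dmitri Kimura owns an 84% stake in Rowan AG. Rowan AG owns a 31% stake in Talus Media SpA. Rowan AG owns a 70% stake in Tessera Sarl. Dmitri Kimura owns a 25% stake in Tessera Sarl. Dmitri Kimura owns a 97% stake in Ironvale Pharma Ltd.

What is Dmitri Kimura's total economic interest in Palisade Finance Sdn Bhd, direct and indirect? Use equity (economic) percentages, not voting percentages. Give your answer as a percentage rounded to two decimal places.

Dmitri reaches Palisade along 2 paths.
Via Tessera: 25% × 100% = 25%.
Via Rowan → Tessera: 84% × 70% × 100% = 58.8%.
Total: 25% + 58.8% = 83.8%.
Rounded: 83.80%.

83.80%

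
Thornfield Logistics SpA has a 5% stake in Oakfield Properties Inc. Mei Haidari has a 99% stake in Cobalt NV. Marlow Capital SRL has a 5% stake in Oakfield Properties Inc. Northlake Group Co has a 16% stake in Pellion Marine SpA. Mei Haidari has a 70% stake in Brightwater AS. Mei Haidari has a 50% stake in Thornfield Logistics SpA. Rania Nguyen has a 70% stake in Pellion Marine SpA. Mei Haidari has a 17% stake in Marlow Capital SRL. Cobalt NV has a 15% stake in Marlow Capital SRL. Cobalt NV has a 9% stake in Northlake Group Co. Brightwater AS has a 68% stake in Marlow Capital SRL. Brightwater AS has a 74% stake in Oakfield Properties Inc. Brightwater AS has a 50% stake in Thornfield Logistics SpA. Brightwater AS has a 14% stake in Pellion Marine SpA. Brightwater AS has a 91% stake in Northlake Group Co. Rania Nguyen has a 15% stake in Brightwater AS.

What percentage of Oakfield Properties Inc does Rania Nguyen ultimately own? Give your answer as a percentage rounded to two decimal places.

Rania reaches Oakfield along 3 paths.
Via Brightwater: 15% × 74% = 11.1%.
Via Brightwater → Thornfield: 15% × 50% × 5% = 0.375%.
Via Brightwater → Marlow: 15% × 68% × 5% = 0.51%.
Total: 11.1% + 0.375% + 0.51% = 11.985%.
Rounded: 11.99%.

11.99%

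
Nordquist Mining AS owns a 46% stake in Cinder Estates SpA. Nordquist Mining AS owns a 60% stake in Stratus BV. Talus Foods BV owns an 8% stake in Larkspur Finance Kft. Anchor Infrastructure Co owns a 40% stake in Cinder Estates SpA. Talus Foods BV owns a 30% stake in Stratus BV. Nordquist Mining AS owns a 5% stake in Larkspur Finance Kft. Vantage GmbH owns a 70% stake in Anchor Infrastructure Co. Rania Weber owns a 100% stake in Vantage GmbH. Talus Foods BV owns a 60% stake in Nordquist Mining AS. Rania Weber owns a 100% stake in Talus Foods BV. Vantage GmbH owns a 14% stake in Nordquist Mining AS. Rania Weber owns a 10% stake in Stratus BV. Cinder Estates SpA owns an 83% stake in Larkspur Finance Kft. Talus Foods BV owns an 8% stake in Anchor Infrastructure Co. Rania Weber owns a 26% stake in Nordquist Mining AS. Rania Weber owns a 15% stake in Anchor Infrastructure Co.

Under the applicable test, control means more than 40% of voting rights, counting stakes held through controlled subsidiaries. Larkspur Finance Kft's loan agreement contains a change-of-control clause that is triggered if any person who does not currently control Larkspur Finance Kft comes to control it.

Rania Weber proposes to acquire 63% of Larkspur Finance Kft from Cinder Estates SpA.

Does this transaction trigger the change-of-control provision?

The purchase adds only to Rania's holdings (Cinder's stake shrinks), so Rania is the only person who could newly come to control Larkspur.
Rania holds 100% of Talus, so Rania controls Talus.
Rania holds 100% of Vantage, so Rania controls Vantage.
Vantage and Rania and Talus together hold 70% + 15% + 8% = 93% of Anchor, so Rania controls Anchor.
Talus and Vantage and Rania together hold 60% + 14% + 26% = 100% of Nordquist, so Rania controls Nordquist.
Nordquist and Anchor together hold 46% + 40% = 86% of Cinder, so Rania controls Cinder.
Cinder and Talus and Nordquist together hold 83% + 8% + 5% = 96% of Larkspur, so Rania controls Larkspur.
So Rania already controls Larkspur before the transaction.
After the purchase, Rania holds 63% of Larkspur directly, and Cinder's stake falls to 20%.
Rania controlled Larkspur already, so this is not a new person acquiring control; every other person's position is unchanged or reduced.
No new person acquires control, so the clause is not triggered.

No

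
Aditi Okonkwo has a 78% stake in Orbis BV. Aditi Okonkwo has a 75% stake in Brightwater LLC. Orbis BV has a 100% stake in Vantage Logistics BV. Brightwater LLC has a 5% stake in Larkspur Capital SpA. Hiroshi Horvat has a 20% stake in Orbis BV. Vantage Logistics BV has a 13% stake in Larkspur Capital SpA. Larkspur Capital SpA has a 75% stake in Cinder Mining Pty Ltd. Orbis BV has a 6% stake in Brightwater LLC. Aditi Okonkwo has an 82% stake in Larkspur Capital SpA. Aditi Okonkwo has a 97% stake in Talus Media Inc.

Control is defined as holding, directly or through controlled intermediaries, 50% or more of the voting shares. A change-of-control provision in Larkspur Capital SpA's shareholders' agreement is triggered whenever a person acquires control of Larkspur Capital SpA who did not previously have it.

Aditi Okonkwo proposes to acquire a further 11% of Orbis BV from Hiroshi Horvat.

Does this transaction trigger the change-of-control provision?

No

The purchase adds only to Aditi's holdings (Hiroshi's stake shrinks), so Aditi is the only person who could newly come to control Larkspur.
Aditi holds 78% of Orbis, so Aditi controls Orbis.
Aditi and Orbis together hold 75% + 6% = 81% of Brightwater, so Aditi controls Brightwater.
Orbis holds 100% of Vantage, so Aditi controls Vantage.
Vantage and Aditi and Brightwater together hold 13% + 82% + 5% = 100% of Larkspur, so Aditi controls Larkspur.
So Aditi already controls Larkspur before the transaction.
After the purchase, Aditi's direct stake in Orbis rises to 78% + 11% = 89%, and Hiroshi's stake falls to 9%.
Aditi controlled Larkspur already, so this is not a new person acquiring control; every other person's position is unchanged or reduced.
No new person acquires control, so the clause is not triggered.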